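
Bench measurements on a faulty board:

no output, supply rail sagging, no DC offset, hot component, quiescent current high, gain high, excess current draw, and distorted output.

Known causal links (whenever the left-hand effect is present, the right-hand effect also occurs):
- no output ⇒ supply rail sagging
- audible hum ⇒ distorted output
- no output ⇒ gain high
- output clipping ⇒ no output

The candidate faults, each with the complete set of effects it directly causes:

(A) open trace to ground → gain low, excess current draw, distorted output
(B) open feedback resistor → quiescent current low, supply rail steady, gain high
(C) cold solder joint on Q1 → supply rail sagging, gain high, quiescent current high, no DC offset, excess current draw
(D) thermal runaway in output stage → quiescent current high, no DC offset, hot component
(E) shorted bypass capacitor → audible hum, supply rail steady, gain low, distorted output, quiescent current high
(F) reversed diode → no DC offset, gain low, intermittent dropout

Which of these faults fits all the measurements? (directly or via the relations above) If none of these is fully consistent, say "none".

none

Per-candidate check:
(A) open trace to ground — no output -; supply rail sagging -; no DC offset -; hot component -; quiescent current high -; gain high -; excess current draw +; distorted output +
(B) open feedback resistor — fails on no output, supply rail sagging, no DC offset, hot component, quiescent current high, excess current draw, distorted output (predicts supply rail steady, not supply rail sagging; predicts quiescent current low, not quiescent current high)
(C) cold solder joint on Q1 — does not account for no output, hot component, distorted output
(D) thermal runaway in output stage — does not account for no output, supply rail sagging, gain high, excess current draw, distorted output
(E) shorted bypass capacitor — no output -; supply rail sagging -; no DC offset -; hot component -; quiescent current high +; gain high -; excess current draw -; distorted output +
(F) reversed diode — fails on no output, supply rail sagging, hot component, quiescent current high, gain high, excess current draw, distorted output (predicts gain low, not gain high)
None of the listed candidates fits everything.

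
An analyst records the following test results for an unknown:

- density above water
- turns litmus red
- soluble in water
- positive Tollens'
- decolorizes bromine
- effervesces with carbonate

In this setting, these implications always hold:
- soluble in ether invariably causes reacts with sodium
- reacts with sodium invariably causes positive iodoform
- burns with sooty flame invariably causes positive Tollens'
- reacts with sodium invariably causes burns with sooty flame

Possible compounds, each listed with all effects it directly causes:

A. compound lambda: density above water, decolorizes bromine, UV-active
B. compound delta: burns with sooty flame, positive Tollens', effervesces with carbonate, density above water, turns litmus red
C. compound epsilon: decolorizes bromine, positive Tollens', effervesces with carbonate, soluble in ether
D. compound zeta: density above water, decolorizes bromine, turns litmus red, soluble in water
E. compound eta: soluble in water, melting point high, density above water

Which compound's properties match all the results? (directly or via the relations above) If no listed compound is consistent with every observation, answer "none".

none

For each candidate, compare predicted effects to what was observed:
(A) compound lambda — does not account for turns litmus red, soluble in water, positive Tollens', effervesces with carbonate
(B) compound delta — does not account for soluble in water, decolorizes bromine
(C) compound epsilon — density above water -; turns litmus red -; soluble in water -; positive Tollens' +; decolorizes bromine +; effervesces with carbonate +
(D) compound zeta — does not account for positive Tollens', effervesces with carbonate
(E) compound eta — density above water +; turns litmus red -; soluble in water +; positive Tollens' -; decolorizes bromine -; effervesces with carbonate -
None of the listed candidates fits everything.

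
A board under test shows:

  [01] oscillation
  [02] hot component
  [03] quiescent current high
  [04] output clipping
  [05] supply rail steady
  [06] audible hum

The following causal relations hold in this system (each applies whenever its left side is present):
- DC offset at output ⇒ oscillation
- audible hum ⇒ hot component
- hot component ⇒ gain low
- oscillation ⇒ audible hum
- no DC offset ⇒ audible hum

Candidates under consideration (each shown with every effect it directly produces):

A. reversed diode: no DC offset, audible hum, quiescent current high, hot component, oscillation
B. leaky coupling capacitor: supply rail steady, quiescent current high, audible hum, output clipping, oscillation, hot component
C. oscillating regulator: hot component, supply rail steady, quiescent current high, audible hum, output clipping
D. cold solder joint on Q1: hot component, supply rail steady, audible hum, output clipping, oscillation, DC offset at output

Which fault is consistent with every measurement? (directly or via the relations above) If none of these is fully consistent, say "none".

B

For each candidate, compare predicted effects to what was observed:
(A) reversed diode — does not account for output clipping, supply rail steady
(B) leaky coupling capacitor — accounts for every observation
(C) oscillating regulator — does not account for oscillation
(D) cold solder joint on Q1 — does not account for quiescent current high
(B) alone accounts for all the evidence.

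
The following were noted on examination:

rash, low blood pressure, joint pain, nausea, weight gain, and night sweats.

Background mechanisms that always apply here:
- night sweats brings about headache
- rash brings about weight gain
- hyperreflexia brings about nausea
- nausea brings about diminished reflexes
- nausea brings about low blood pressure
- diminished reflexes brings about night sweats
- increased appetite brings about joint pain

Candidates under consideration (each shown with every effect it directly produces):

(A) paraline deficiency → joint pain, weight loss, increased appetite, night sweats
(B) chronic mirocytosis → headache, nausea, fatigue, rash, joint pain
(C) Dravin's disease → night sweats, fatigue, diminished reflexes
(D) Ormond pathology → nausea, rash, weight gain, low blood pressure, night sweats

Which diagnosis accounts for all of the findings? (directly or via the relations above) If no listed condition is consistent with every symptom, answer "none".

Checking each candidate against the observations:
(A) paraline deficiency — fails on rash, low blood pressure, nausea, weight gain (predicts weight loss, not weight gain)
(B) chronic mirocytosis — accounts for every observation (low blood pressure by nausea → low blood pressure)
(C) Dravin's disease — does not account for rash, low blood pressure, joint pain, nausea, weight gain
(D) Ormond pathology — rash yes; low blood pressure yes; joint pain NO; nausea yes; weight gain yes; night sweats yes
(B) is the only candidate with no mismatches.

B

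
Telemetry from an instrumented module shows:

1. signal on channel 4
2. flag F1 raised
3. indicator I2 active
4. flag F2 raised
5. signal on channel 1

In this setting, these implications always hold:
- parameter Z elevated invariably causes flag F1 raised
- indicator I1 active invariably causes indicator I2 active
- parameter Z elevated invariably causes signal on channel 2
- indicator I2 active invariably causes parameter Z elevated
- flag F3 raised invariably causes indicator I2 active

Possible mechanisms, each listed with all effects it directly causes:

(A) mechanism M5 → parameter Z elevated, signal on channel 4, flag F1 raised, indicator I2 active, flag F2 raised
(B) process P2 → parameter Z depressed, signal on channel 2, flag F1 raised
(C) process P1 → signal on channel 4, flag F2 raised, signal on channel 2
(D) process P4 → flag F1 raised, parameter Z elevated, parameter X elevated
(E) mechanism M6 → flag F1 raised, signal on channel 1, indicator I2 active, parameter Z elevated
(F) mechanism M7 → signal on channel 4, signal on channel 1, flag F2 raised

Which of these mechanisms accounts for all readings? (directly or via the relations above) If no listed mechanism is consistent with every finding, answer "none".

Per-candidate check:
(A) mechanism M5 — does not account for signal on channel 1
(B) process P2 — does not account for signal on channel 4, indicator I2 active, flag F2 raised, signal on channel 1
(C) process P1 — does not account for flag F1 raised, indicator I2 active, signal on channel 1
(D) process P4 — does not account for signal on channel 4, indicator I2 active, flag F2 raised, signal on channel 1
(E) mechanism M6 — signal on channel 4 NO; flag F1 raised yes; indicator I2 active yes; flag F2 raised NO; signal on channel 1 yes
(F) mechanism M7 — does not account for flag F1 raised, indicator I2 active
Every candidate fails on at least one observation.

none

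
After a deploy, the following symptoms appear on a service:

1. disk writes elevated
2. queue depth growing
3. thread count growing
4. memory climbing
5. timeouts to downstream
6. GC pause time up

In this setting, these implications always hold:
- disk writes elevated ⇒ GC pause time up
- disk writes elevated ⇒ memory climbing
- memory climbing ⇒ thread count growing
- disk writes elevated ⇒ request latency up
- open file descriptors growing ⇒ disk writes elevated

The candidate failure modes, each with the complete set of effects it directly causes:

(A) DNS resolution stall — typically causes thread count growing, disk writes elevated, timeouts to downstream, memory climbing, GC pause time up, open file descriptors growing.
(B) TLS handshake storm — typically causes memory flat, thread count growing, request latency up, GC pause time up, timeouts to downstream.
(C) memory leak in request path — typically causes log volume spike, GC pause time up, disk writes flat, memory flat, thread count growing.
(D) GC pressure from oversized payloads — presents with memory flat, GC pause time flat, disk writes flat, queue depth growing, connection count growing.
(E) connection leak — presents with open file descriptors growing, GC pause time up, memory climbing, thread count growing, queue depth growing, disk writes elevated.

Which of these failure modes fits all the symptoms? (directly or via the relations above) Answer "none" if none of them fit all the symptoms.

none

Testing each hypothesis:
(A) DNS resolution stall — does not account for queue depth growing
(B) TLS handshake storm — disk writes elevated ✗; queue depth growing ✗; thread count growing ✓; memory climbing ✗; timeouts to downstream ✓; GC pause time up ✓
(C) memory leak in request path — fails on disk writes elevated, queue depth growing, memory climbing, timeouts to downstream (predicts disk writes flat, not disk writes elevated; predicts memory flat, not memory climbing)
(D) GC pressure from oversized payloads — disk writes elevated ✗; queue depth growing ✓; thread count growing ✗; memory climbing ✗; timeouts to downstream ✗; GC pause time up ✗
(E) connection leak — disk writes elevated ✓; queue depth growing ✓; thread count growing ✓; memory climbing ✓; timeouts to downstream ✗; GC pause time up ✓
Every candidate fails on at least one observation.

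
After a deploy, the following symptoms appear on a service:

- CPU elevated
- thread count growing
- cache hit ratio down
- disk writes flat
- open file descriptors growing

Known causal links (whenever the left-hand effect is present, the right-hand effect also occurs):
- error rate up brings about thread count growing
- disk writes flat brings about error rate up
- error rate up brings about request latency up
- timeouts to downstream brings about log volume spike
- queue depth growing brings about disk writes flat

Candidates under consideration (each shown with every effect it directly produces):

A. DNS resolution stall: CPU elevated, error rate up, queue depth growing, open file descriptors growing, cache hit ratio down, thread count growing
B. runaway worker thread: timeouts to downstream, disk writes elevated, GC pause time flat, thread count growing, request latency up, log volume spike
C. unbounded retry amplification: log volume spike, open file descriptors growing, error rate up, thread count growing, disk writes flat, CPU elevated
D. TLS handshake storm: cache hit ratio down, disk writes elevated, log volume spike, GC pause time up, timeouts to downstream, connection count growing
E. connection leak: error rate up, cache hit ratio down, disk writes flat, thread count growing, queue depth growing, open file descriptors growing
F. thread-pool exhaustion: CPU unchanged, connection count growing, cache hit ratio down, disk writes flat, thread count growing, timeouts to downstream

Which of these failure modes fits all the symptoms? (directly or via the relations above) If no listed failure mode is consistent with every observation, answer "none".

For each candidate, compare predicted effects to what was observed:
(A) DNS resolution stall — accounts for every observation (disk writes flat via queue depth growing → disk writes flat)
(B) runaway worker thread — CPU elevated -; thread count growing +; cache hit ratio down -; disk writes flat -; open file descriptors growing -
(C) unbounded retry amplification — CPU elevated +; thread count growing +; cache hit ratio down -; disk writes flat +; open file descriptors growing +
(D) TLS handshake storm — CPU elevated -; thread count growing -; cache hit ratio down +; disk writes flat -; open file descriptors growing -
(E) connection leak — does not account for CPU elevated
(F) thread-pool exhaustion — fails on CPU elevated, open file descriptors growing (predicts CPU unchanged, not CPU elevated)
Only (A) is consistent with every observation.

A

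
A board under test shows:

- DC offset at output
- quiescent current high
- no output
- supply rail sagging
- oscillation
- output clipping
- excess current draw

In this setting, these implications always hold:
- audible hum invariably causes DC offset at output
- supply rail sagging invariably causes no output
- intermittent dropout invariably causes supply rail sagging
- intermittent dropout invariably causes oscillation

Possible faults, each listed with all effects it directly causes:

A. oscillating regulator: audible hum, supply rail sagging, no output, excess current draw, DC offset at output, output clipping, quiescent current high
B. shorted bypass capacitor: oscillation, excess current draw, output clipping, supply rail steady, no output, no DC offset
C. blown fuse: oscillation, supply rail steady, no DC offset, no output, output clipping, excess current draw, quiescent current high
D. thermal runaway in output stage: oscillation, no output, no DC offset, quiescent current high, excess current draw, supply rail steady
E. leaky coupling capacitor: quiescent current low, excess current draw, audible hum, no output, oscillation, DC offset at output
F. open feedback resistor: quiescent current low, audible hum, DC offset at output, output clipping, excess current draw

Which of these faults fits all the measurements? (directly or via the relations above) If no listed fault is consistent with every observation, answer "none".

none

Checking each candidate against the observations:
(A) oscillating regulator — does not account for oscillation
(B) shorted bypass capacitor — DC offset at output -; quiescent current high -; no output +; supply rail sagging -; oscillation +; output clipping +; excess current draw +
(C) blown fuse — fails on DC offset at output, supply rail sagging (predicts no DC offset, not DC offset at output; predicts supply rail steady, not supply rail sagging)
(D) thermal runaway in output stage — fails on DC offset at output, supply rail sagging, output clipping (predicts no DC offset, not DC offset at output; predicts supply rail steady, not supply rail sagging)
(E) leaky coupling capacitor — DC offset at output +; quiescent current high -; no output +; supply rail sagging -; oscillation +; output clipping -; excess current draw +
(F) open feedback resistor — fails on quiescent current high, no output, supply rail sagging, oscillation (predicts quiescent current low, not quiescent current high)
No candidate is consistent with all observations.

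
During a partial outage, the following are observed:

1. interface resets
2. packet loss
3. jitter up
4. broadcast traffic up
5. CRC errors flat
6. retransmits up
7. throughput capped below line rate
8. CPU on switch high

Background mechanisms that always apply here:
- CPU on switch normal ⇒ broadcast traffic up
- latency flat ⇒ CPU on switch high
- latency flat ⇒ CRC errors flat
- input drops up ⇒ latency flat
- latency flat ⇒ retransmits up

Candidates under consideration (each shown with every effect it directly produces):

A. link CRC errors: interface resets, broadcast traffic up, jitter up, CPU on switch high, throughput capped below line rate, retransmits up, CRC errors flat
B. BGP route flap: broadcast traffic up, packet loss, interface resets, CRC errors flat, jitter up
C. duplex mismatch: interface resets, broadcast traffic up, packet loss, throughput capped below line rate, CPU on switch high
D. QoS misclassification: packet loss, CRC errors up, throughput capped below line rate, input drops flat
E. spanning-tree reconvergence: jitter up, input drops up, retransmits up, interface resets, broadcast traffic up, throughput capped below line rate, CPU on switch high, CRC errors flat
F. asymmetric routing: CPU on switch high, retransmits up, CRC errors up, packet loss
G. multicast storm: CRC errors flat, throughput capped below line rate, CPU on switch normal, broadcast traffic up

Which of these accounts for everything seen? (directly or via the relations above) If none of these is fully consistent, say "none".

none

For each candidate, compare predicted effects to what was observed:
(A) link CRC errors — does not account for packet loss
(B) BGP route flap — does not account for retransmits up, throughput capped below line rate, CPU on switch high
(C) duplex mismatch — interface resets +; packet loss +; jitter up -; broadcast traffic up +; CRC errors flat -; retransmits up -; throughput capped below line rate +; CPU on switch high +
(D) QoS misclassification — interface resets -; packet loss +; jitter up -; broadcast traffic up -; CRC errors flat -; retransmits up -; throughput capped below line rate +; CPU on switch high -
(E) spanning-tree reconvergence — interface resets +; packet loss -; jitter up +; broadcast traffic up +; CRC errors flat +; retransmits up +; throughput capped below line rate +; CPU on switch high +
(F) asymmetric routing — fails on interface resets, jitter up, broadcast traffic up, CRC errors flat, throughput capped below line rate (predicts CRC errors up, not CRC errors flat)
(G) multicast storm — fails on interface resets, packet loss, jitter up, retransmits up, CPU on switch high (predicts CPU on switch normal, not CPU on switch high)
None of the listed candidates fits everything.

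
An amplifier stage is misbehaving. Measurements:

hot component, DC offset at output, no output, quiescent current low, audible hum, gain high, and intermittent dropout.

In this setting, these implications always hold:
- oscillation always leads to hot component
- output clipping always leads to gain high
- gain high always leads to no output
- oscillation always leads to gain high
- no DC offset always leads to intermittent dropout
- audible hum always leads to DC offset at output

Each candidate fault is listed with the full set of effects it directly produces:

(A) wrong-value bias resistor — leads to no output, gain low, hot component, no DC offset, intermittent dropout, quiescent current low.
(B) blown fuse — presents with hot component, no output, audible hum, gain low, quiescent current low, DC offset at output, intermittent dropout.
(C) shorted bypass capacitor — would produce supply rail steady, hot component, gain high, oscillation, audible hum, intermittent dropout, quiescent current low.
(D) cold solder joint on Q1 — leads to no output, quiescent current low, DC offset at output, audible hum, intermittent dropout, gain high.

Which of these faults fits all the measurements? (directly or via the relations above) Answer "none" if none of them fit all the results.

Per-candidate check:
(A) wrong-value bias resistor — hot component ✓; DC offset at output ✗; no output ✓; quiescent current low ✓; audible hum ✗; gain high ✗; intermittent dropout ✓
(B) blown fuse — fails on gain high (predicts gain low, not gain high)
(C) shorted bypass capacitor — accounts for every observation (DC offset at output through audible hum → DC offset at output)
(D) cold solder joint on Q1 — does not account for hot component
Only (C) is consistent with every observation.

C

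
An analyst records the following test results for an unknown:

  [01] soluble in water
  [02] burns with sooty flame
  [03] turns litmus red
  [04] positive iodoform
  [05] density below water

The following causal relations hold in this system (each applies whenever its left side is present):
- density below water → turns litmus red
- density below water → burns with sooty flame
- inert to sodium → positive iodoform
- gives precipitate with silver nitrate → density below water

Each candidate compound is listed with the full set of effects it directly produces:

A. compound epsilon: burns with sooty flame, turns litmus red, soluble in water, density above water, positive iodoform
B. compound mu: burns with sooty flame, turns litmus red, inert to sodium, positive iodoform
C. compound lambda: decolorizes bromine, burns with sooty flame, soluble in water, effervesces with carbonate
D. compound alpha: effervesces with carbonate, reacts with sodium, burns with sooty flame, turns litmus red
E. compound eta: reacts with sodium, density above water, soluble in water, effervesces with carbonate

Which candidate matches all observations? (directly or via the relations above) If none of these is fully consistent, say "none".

Testing each hypothesis:
(A) compound epsilon — fails on density below water (predicts density above water, not density below water)
(B) compound mu — soluble in water NO; burns with sooty flame yes; turns litmus red yes; positive iodoform yes; density below water NO
(C) compound lambda — soluble in water yes; burns with sooty flame yes; turns litmus red NO; positive iodoform NO; density below water NO
(D) compound alpha — soluble in water NO; burns with sooty flame yes; turns litmus red yes; positive iodoform NO; density below water NO
(E) compound eta — fails on burns with sooty flame, turns litmus red, positive iodoform, density below water (predicts density above water, not density below water)
Every candidate fails on at least one observation.

none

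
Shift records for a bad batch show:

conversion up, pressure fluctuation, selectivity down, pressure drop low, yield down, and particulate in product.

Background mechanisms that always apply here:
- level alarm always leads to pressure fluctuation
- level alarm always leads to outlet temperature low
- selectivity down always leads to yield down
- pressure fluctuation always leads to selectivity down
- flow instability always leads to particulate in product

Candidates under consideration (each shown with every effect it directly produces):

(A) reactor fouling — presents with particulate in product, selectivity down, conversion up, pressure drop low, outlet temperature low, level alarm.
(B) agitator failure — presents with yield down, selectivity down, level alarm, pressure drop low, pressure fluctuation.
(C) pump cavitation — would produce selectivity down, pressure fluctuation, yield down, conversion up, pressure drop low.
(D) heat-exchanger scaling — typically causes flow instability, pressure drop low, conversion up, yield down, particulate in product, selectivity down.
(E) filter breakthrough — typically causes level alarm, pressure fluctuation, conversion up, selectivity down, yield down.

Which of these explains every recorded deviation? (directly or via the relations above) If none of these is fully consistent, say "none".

A

For each candidate, compare predicted effects to what was observed:
(A) reactor fouling — conversion up yes; pressure fluctuation yes (via level alarm → pressure fluctuation); selectivity down yes; pressure drop low yes; yield down yes (via selectivity down → yield down); particulate in product yes
(B) agitator failure — conversion up NO; pressure fluctuation yes; selectivity down yes; pressure drop low yes; yield down yes; particulate in product NO
(C) pump cavitation — conversion up yes; pressure fluctuation yes; selectivity down yes; pressure drop low yes; yield down yes; particulate in product NO
(D) heat-exchanger scaling — conversion up yes; pressure fluctuation NO; selectivity down yes; pressure drop low yes; yield down yes; particulate in product yes
(E) filter breakthrough — conversion up yes; pressure fluctuation yes; selectivity down yes; pressure drop low NO; yield down yes; particulate in product NO
(A) alone accounts for all the evidence.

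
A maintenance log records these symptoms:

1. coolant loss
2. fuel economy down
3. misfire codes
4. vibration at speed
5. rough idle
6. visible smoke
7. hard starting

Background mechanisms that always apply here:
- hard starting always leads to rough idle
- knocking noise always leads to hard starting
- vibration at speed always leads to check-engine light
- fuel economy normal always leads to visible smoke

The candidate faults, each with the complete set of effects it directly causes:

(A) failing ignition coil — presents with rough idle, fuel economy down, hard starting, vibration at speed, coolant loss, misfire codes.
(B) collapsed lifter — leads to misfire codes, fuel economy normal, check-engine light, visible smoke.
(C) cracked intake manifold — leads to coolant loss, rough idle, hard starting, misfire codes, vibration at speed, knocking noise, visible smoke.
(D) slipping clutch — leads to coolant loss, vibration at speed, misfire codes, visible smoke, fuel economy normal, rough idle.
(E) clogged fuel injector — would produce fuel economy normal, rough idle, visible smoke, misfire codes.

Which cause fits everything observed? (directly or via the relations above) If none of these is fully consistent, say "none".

Checking each candidate against the observations:
(A) failing ignition coil — coolant loss +; fuel economy down +; misfire codes +; vibration at speed +; rough idle +; visible smoke -; hard starting +
(B) collapsed lifter — coolant loss -; fuel economy down -; misfire codes +; vibration at speed -; rough idle -; visible smoke +; hard starting -
(C) cracked intake manifold — coolant loss +; fuel economy down -; misfire codes +; vibration at speed +; rough idle +; visible smoke +; hard starting +
(D) slipping clutch — fails on fuel economy down, hard starting (predicts fuel economy normal, not fuel economy down)
(E) clogged fuel injector — coolant loss -; fuel economy down -; misfire codes +; vibration at speed -; rough idle +; visible smoke +; hard starting -
No candidate is consistent with all observations.

none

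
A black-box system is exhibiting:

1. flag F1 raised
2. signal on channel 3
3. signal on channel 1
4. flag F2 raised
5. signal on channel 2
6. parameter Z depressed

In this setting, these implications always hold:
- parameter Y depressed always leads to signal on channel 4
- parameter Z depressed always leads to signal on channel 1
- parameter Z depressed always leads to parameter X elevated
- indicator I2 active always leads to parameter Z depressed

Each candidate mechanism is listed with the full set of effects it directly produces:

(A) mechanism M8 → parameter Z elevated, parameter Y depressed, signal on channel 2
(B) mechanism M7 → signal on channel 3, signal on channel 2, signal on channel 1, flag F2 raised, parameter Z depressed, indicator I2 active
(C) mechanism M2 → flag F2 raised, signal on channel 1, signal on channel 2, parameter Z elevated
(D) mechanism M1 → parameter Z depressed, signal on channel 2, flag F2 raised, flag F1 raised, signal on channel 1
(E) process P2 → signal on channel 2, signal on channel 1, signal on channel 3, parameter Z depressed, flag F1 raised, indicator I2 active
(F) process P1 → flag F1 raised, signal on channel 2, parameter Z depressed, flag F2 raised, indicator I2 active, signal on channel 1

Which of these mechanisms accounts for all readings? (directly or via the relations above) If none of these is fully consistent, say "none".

For each candidate, compare predicted effects to what was observed:
(A) mechanism M8 — flag F1 raised NO; signal on channel 3 NO; signal on channel 1 NO; flag F2 raised NO; signal on channel 2 yes; parameter Z depressed NO
(B) mechanism M7 — flag F1 raised NO; signal on channel 3 yes; signal on channel 1 yes; flag F2 raised yes; signal on channel 2 yes; parameter Z depressed yes
(C) mechanism M2 — flag F1 raised NO; signal on channel 3 NO; signal on channel 1 yes; flag F2 raised yes; signal on channel 2 yes; parameter Z depressed NO
(D) mechanism M1 — does not account for signal on channel 3
(E) process P2 — does not account for flag F2 raised
(F) process P1 — flag F1 raised yes; signal on channel 3 NO; signal on channel 1 yes; flag F2 raised yes; signal on channel 2 yes; parameter Z depressed yes
No candidate is consistent with all observations.

none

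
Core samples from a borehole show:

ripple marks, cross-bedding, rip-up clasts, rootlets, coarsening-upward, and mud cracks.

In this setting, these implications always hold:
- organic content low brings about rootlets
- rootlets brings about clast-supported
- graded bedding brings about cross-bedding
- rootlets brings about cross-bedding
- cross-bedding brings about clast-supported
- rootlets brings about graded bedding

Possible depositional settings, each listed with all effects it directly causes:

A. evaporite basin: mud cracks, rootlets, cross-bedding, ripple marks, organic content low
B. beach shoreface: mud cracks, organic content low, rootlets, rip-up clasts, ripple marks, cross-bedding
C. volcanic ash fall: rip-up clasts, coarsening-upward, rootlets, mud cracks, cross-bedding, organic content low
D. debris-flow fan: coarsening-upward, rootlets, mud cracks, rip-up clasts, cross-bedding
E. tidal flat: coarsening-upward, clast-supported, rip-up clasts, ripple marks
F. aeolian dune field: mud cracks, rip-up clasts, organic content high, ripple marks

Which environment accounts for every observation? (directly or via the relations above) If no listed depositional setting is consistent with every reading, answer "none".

none

Checking each candidate against the observations:
(A) evaporite basin — does not account for rip-up clasts, coarsening-upward
(B) beach shoreface — does not account for coarsening-upward
(C) volcanic ash fall — ripple marks ✗; cross-bedding ✓; rip-up clasts ✓; rootlets ✓; coarsening-upward ✓; mud cracks ✓
(D) debris-flow fan — ripple marks ✗; cross-bedding ✓; rip-up clasts ✓; rootlets ✓; coarsening-upward ✓; mud cracks ✓
(E) tidal flat — does not account for cross-bedding, rootlets, mud cracks
(F) aeolian dune field — does not account for cross-bedding, rootlets, coarsening-upward
None of the listed candidates fits everything.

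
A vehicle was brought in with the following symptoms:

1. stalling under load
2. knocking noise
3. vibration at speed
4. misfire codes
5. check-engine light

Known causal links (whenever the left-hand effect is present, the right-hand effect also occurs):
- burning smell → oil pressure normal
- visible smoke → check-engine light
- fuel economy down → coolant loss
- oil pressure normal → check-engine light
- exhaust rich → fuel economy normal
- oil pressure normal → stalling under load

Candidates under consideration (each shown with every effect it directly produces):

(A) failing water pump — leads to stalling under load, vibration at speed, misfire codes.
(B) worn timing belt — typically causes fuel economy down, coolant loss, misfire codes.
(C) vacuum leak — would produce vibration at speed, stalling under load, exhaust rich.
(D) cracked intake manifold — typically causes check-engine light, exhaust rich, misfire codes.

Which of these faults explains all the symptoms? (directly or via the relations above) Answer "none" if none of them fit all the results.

Per-candidate check:
(A) failing water pump — does not account for knocking noise, check-engine light
(B) worn timing belt — stalling under load NO; knocking noise NO; vibration at speed NO; misfire codes yes; check-engine light NO
(C) vacuum leak — stalling under load yes; knocking noise NO; vibration at speed yes; misfire codes NO; check-engine light NO
(D) cracked intake manifold — stalling under load NO; knocking noise NO; vibration at speed NO; misfire codes yes; check-engine light yes
None of the listed candidates fits everything.

none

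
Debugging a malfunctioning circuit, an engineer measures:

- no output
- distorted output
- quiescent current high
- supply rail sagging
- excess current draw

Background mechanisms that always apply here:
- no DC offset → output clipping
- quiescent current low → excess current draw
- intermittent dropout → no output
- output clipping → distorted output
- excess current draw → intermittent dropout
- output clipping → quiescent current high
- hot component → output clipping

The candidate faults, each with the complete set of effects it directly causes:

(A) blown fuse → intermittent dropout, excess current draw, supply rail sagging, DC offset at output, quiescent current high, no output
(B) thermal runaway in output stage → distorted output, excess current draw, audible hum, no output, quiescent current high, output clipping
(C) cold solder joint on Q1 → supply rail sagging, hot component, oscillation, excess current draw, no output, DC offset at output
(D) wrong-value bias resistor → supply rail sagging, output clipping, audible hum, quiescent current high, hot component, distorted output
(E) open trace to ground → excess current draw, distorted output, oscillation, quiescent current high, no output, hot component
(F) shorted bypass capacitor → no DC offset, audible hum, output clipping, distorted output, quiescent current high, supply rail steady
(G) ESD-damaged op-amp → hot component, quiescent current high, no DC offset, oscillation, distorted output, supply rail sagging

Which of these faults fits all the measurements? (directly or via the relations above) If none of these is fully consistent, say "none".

C

For each candidate, compare predicted effects to what was observed:
(A) blown fuse — does not account for distorted output
(B) thermal runaway in output stage — no output +; distorted output +; quiescent current high +; supply rail sagging -; excess current draw +
(C) cold solder joint on Q1 — accounts for every observation (distorted output through hot component → output clipping → distorted output)
(D) wrong-value bias resistor — no output -; distorted output +; quiescent current high +; supply rail sagging +; excess current draw -
(E) open trace to ground — no output +; distorted output +; quiescent current high +; supply rail sagging -; excess current draw +
(F) shorted bypass capacitor — no output -; distorted output +; quiescent current high +; supply rail sagging -; excess current draw -
(G) ESD-damaged op-amp — does not account for no output, excess current draw
Only (C) is consistent with every observation.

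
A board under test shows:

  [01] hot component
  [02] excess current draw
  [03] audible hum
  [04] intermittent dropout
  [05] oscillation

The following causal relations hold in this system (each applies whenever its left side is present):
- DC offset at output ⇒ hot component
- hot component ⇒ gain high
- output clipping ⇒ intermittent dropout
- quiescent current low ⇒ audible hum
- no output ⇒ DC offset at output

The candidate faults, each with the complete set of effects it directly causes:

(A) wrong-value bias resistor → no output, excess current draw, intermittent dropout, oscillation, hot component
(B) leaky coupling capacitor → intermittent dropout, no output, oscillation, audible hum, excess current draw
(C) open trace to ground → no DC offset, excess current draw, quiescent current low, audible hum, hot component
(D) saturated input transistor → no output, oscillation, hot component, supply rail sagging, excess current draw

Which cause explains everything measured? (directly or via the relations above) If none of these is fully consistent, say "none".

B

Testing each hypothesis:
(A) wrong-value bias resistor — does not account for audible hum
(B) leaky coupling capacitor — accounts for every observation (hot component via no output → DC offset at output → hot component)
(C) open trace to ground — hot component +; excess current draw +; audible hum +; intermittent dropout -; oscillation -
(D) saturated input transistor — does not account for audible hum, intermittent dropout
(B) alone accounts for all the evidence.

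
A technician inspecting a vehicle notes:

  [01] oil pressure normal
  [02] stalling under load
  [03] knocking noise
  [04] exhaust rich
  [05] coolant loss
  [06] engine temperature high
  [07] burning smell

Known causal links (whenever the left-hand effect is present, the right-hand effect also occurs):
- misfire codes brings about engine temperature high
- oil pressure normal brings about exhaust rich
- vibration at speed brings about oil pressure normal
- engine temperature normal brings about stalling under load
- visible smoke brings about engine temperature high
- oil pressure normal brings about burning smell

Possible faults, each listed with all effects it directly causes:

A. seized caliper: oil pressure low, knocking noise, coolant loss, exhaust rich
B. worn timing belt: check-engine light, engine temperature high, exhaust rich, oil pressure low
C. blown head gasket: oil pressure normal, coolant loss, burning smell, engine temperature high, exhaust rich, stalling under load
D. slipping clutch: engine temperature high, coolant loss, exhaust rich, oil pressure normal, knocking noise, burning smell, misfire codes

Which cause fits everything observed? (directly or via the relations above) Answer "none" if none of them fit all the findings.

Per-candidate check:
(A) seized caliper — fails on oil pressure normal, stalling under load, engine temperature high, burning smell (predicts oil pressure low, not oil pressure normal)
(B) worn timing belt — oil pressure normal NO; stalling under load NO; knocking noise NO; exhaust rich yes; coolant loss NO; engine temperature high yes; burning smell NO
(C) blown head gasket — does not account for knocking noise
(D) slipping clutch — does not account for stalling under load
Every candidate fails on at least one observation.

none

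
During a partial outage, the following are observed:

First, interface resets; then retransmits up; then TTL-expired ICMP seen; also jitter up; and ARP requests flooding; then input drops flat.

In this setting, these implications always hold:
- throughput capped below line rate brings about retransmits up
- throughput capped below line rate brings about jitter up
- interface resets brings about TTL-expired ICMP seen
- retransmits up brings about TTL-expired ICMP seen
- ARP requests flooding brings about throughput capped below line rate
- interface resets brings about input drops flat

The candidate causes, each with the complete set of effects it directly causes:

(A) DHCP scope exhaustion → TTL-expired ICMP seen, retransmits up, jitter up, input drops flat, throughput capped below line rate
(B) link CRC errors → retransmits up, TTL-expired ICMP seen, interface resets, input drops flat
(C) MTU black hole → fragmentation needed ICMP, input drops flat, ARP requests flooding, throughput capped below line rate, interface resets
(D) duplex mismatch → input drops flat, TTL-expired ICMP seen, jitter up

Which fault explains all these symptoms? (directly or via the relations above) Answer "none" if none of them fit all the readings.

C

Testing each hypothesis:
(A) DHCP scope exhaustion — does not account for interface resets, ARP requests flooding
(B) link CRC errors — interface resets +; retransmits up +; TTL-expired ICMP seen +; jitter up -; ARP requests flooding -; input drops flat +
(C) MTU black hole — accounts for every observation (retransmits up through throughput capped below line rate → retransmits up)
(D) duplex mismatch — interface resets -; retransmits up -; TTL-expired ICMP seen +; jitter up +; ARP requests flooding -; input drops flat +
(C) alone accounts for all the evidence.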